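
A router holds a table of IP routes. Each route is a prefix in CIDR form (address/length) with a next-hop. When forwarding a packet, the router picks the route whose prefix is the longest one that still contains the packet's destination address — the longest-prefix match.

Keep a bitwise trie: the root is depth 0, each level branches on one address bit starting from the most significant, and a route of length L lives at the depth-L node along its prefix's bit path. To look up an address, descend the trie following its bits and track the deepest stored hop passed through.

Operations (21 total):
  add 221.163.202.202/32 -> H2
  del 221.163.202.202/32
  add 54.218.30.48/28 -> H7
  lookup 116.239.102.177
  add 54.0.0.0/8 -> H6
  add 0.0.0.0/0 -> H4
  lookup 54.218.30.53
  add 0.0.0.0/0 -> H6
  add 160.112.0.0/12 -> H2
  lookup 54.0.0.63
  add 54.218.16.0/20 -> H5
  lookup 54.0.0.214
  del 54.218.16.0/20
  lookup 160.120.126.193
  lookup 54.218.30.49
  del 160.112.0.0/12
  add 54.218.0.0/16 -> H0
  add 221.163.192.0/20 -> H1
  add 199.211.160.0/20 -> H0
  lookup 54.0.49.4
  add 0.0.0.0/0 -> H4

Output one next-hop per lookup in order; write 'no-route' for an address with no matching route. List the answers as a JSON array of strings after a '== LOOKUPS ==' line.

Apply in order:
  + 221.163.202.202/32 (H2) depth=32
  - 221.163.202.202/32 clear@32
  + 54.218.30.48/28 (H7) depth=28
  lookup 116.239.102.177: bits 0 walk d0:-→d1:- -> no-route
  + 54.0.0.0/8 (H6) depth=8
  + 0.0.0.0/0 (H4) depth=0
  lookup 54.218.30.53: bits 0011011011011010000111100011 walk d0:H4→d1:-→d2:-→d3:-→d4:-→d5:-→d6:-→d7:-→d8:H6→d9:-→d10:-→d11:-→d12:-→d13:-→d14:-→d15:-→d16:-→d17:-→d18:-→d19:-→d20:-→d21:-→d22:-→d23:-→d24:-→d25:-→d26:-→d27:-→d28:H7 -> H7
  + 0.0.0.0/0 (H6) depth=0
  + 160.112.0.0/12 (H2) depth=12
  lookup 54.0.0.63: bits 00110110 walk d0:H6→d1:-→d2:-→d3:-→d4:-→d5:-→d6:-→d7:-→d8:H6 -> H6
  + 54.218.16.0/20 (H5) depth=20
  lookup 54.0.0.214: bits 00110110 walk d0:H6→d1:-→d2:-→d3:-→d4:-→d5:-→d6:-→d7:-→d8:H6 -> H6
  - 54.218.16.0/20 clear@20
  lookup 160.120.126.193: bits 101000000111 walk d0:H6→d1:-→d2:-→d3:-→d4:-→d5:-→d6:-→d7:-→d8:-→d9:-→d10:-→d11:-→d12:H2 -> H2
  lookup 54.218.30.49: bits 0011011011011010000111100011 walk d0:H6→d1:-→d2:-→d3:-→d4:-→d5:-→d6:-→d7:-→d8:H6→d9:-→d10:-→d11:-→d12:-→d13:-→d14:-→d15:-→d16:-→d17:-→d18:-→d19:-→d20:-→d21:-→d22:-→d23:-→d24:-→d25:-→d26:-→d27:-→d28:H7 -> H7
  - 160.112.0.0/12 clear@12
  + 54.218.0.0/16 (H0) depth=16
  + 221.163.192.0/20 (H1) depth=20
  + 199.211.160.0/20 (H0) depth=20
  lookup 54.0.49.4: bits 00110110 walk d0:H6→d1:-→d2:-→d3:-→d4:-→d5:-→d6:-→d7:-→d8:H6 -> H6
  + 0.0.0.0/0 (H4) depth=0

== LOOKUPS ==
["no-route","H7","H6","H6","H2","H7","H6"]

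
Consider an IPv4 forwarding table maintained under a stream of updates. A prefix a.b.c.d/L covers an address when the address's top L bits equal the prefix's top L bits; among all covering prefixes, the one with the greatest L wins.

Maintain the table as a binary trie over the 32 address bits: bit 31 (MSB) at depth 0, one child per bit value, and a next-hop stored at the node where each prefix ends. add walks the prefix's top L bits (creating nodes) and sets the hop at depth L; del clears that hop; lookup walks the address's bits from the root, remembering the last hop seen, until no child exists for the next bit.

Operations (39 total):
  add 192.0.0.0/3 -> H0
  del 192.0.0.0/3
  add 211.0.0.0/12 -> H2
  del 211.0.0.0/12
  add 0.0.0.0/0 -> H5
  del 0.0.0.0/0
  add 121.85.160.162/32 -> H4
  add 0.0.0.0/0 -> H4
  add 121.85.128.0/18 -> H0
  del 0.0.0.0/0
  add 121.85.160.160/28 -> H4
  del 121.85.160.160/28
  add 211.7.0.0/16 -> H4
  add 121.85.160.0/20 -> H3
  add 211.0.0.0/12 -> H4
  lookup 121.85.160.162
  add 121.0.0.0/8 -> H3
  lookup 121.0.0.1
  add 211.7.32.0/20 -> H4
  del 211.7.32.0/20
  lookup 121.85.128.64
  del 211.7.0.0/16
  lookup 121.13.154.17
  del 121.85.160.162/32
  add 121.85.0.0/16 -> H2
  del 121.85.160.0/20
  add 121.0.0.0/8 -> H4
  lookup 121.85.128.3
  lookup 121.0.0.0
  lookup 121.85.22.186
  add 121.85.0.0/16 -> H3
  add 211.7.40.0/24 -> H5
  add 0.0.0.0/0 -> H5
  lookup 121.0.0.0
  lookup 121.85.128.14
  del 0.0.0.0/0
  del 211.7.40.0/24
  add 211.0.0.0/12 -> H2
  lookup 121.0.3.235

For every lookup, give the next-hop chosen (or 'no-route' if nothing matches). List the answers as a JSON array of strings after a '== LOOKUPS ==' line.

Trace:
  add 192.0.0.0/3 -> H0 at depth 3
  - 192.0.0.0/3 clear@3
  add 211.0.0.0/12 -> H2 at depth 12
  - 211.0.0.0/12 clear@12
  add 0.0.0.0/0 -> H5 at depth 0
  - 0.0.0.0/0 clear@0
  add 121.85.160.162/32 -> H4 at depth 32
  add 0.0.0.0/0 -> H4 at depth 0
  add 121.85.128.0/18 -> H0 at depth 18
  - 0.0.0.0/0 clear@0
  add 121.85.160.160/28 -> H4 at depth 28
  - 121.85.160.160/28 clear@28
  add 211.7.0.0/16 -> H4 at depth 16
  add 121.85.160.0/20 -> H3 at depth 20
  add 211.0.0.0/12 -> H4 at depth 12
  ? 121.85.160.162  path d0:-→d1:-→d2:-→d3:-→d4:-→d5:-→d6:-→d7:-→d8:-→d9:-→d10:-→d11:-→d12:-→d13:-→d14:-→d15:-→d16:-→d17:-→d18:H0→d19:-→d20:H3→d21:-→d22:-→d23:-→d24:-→d25:-→d26:-→d27:-→d28:-→d29:-→d30:-→d31:-→d32:H4  best=H4
  add 121.0.0.0/8 -> H3 at depth 8
  ? 121.0.0.1  path d0:-→d1:-→d2:-→d3:-→d4:-→d5:-→d6:-→d7:-→d8:H3→d9:-  best=H3
  add 211.7.32.0/20 -> H4 at depth 20
  - 211.7.32.0/20 clear@20
  ? 121.85.128.64  path d0:-→d1:-→d2:-→d3:-→d4:-→d5:-→d6:-→d7:-→d8:H3→d9:-→d10:-→d11:-→d12:-→d13:-→d14:-→d15:-→d16:-→d17:-→d18:H0  best=H0
  - 211.7.0.0/16 clear@16
  ? 121.13.154.17  path d0:-→d1:-→d2:-→d3:-→d4:-→d5:-→d6:-→d7:-→d8:H3→d9:-  best=H3
  - 121.85.160.162/32 clear@32
  add 121.85.0.0/16 -> H2 at depth 16
  - 121.85.160.0/20 clear@20
  add 121.0.0.0/8 -> H4 at depth 8
  ? 121.85.128.3  path d0:-→d1:-→d2:-→d3:-→d4:-→d5:-→d6:-→d7:-→d8:H4→d9:-→d10:-→d11:-→d12:-→d13:-→d14:-→d15:-→d16:H2→d17:-→d18:H0  best=H0
  ? 121.0.0.0  path d0:-→d1:-→d2:-→d3:-→d4:-→d5:-→d6:-→d7:-→d8:H4→d9:-  best=H4
  ? 121.85.22.186  path d0:-→d1:-→d2:-→d3:-→d4:-→d5:-→d6:-→d7:-→d8:H4→d9:-→d10:-→d11:-→d12:-→d13:-→d14:-→d15:-→d16:H2  best=H2
  add 121.85.0.0/16 -> H3 at depth 16
  add 211.7.40.0/24 -> H5 at depth 24
  add 0.0.0.0/0 -> H5 at depth 0
  ? 121.0.0.0  path d0:H5→d1:-→d2:-→d3:-→d4:-→d5:-→d6:-→d7:-→d8:H4→d9:-  best=H4
  ? 121.85.128.14  path d0:H5→d1:-→d2:-→d3:-→d4:-→d5:-→d6:-→d7:-→d8:H4→d9:-→d10:-→d11:-→d12:-→d13:-→d14:-→d15:-→d16:H3→d17:-→d18:H0  best=H0
  - 0.0.0.0/0 clear@0
  - 211.7.40.0/24 clear@24
  add 211.0.0.0/12 -> H2 at depth 12
  ? 121.0.3.235  path d0:-→d1:-→d2:-→d3:-→d4:-→d5:-→d6:-→d7:-→d8:H4→d9:-  best=H4

== LOOKUPS ==
["H4","H3","H0","H3","H0","H4","H2","H4","H0","H4"]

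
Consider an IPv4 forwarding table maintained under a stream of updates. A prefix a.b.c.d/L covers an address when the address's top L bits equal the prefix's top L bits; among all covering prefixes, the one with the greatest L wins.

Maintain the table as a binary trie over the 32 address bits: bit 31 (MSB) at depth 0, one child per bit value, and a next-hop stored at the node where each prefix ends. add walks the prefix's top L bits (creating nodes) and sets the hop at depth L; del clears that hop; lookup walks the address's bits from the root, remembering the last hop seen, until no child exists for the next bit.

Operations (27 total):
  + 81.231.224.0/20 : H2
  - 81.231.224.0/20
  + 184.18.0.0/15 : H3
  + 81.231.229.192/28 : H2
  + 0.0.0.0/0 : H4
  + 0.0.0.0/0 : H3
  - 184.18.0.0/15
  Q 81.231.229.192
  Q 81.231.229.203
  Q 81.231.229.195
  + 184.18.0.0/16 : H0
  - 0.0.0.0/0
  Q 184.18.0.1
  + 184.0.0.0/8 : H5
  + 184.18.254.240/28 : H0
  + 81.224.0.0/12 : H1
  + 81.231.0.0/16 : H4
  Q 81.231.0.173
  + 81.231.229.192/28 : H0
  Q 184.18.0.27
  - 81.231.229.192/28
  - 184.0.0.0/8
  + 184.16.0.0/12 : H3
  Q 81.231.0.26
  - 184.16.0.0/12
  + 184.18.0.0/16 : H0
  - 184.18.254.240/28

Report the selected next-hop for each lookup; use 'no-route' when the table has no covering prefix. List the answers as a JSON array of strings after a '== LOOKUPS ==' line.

Apply in order:
  + 81.231.224.0/20 (H2) depth=20
  - 81.231.224.0/20 clear@20
  + 184.18.0.0/15 (H3) depth=15
  + 81.231.229.192/28 (H2) depth=28
  + 0.0.0.0/0 (H4) depth=0
  + 0.0.0.0/0 (H3) depth=0
  - 184.18.0.0/15 clear@15
  ? 81.231.229.192  path d0:H3→d1:-→d2:-→d3:-→d4:-→d5:-→d6:-→d7:-→d8:-→d9:-→d10:-→d11:-→d12:-→d13:-→d14:-→d15:-→d16:-→d17:-→d18:-→d19:-→d20:-→d21:-→d22:-→d23:-→d24:-→d25:-→d26:-→d27:-→d28:H2  best=H2
  ? 81.231.229.203  path d0:H3→d1:-→d2:-→d3:-→d4:-→d5:-→d6:-→d7:-→d8:-→d9:-→d10:-→d11:-→d12:-→d13:-→d14:-→d15:-→d16:-→d17:-→d18:-→d19:-→d20:-→d21:-→d22:-→d23:-→d24:-→d25:-→d26:-→d27:-→d28:H2  best=H2
  ? 81.231.229.195  path d0:H3→d1:-→d2:-→d3:-→d4:-→d5:-→d6:-→d7:-→d8:-→d9:-→d10:-→d11:-→d12:-→d13:-→d14:-→d15:-→d16:-→d17:-→d18:-→d19:-→d20:-→d21:-→d22:-→d23:-→d24:-→d25:-→d26:-→d27:-→d28:H2  best=H2
  + 184.18.0.0/16 (H0) depth=16
  - 0.0.0.0/0 clear@0
  ? 184.18.0.1  path d0:-→d1:-→d2:-→d3:-→d4:-→d5:-→d6:-→d7:-→d8:-→d9:-→d10:-→d11:-→d12:-→d13:-→d14:-→d15:-→d16:H0  best=H0
  + 184.0.0.0/8 (H5) depth=8
  + 184.18.254.240/28 (H0) depth=28
  + 81.224.0.0/12 (H1) depth=12
  + 81.231.0.0/16 (H4) depth=16
  ? 81.231.0.173  path d0:-→d1:-→d2:-→d3:-→d4:-→d5:-→d6:-→d7:-→d8:-→d9:-→d10:-→d11:-→d12:H1→d13:-→d14:-→d15:-→d16:H4  best=H4
  + 81.231.229.192/28 (H0) depth=28
  ? 184.18.0.27  path d0:-→d1:-→d2:-→d3:-→d4:-→d5:-→d6:-→d7:-→d8:H5→d9:-→d10:-→d11:-→d12:-→d13:-→d14:-→d15:-→d16:H0  best=H0
  - 81.231.229.192/28 clear@28
  - 184.0.0.0/8 clear@8
  + 184.16.0.0/12 (H3) depth=12
  ? 81.231.0.26  path d0:-→d1:-→d2:-→d3:-→d4:-→d5:-→d6:-→d7:-→d8:-→d9:-→d10:-→d11:-→d12:H1→d13:-→d14:-→d15:-→d16:H4  best=H4
  - 184.16.0.0/12 clear@12
  + 184.18.0.0/16 (H0) depth=16
  - 184.18.254.240/28 clear@28

== LOOKUPS ==
["H2","H2","H2","H0","H4","H0","H4"]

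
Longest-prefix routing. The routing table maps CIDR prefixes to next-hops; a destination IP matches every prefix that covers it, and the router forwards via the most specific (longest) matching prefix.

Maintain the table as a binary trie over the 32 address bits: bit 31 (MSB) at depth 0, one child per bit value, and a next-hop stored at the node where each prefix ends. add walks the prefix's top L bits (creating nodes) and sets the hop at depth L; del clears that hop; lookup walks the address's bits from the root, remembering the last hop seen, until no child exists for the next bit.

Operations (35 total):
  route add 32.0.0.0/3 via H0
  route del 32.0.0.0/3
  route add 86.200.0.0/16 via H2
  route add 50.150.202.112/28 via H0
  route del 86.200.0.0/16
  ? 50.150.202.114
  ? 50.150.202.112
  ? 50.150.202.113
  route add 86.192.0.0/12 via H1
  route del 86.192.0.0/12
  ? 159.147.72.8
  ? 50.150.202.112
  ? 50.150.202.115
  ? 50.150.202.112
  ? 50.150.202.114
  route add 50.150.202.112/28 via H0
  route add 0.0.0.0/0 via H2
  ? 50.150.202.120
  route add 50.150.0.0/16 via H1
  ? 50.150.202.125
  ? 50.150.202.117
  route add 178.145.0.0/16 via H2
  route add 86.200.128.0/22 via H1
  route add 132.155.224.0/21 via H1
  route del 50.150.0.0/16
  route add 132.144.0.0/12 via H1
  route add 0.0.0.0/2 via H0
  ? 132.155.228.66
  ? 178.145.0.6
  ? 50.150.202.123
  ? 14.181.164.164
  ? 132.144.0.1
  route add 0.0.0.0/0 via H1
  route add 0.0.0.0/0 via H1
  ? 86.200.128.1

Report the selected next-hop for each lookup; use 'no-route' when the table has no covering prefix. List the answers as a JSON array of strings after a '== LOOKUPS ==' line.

Trace:
  add 32.0.0.0/3 -> H0 at depth 3
  - 32.0.0.0/3 clear@3
  add 86.200.0.0/16 -> H2 at depth 16
  add 50.150.202.112/28 -> H0 at depth 28
  - 86.200.0.0/16 clear@16
  ? 50.150.202.114  path d0:-→d1:-→d2:-→d3:-→d4:-→d5:-→d6:-→d7:-→d8:-→d9:-→d10:-→d11:-→d12:-→d13:-→d14:-→d15:-→d16:-→d17:-→d18:-→d19:-→d20:-→d21:-→d22:-→d23:-→d24:-→d25:-→d26:-→d27:-→d28:H0  best=H0
  ? 50.150.202.112  path d0:-→d1:-→d2:-→d3:-→d4:-→d5:-→d6:-→d7:-→d8:-→d9:-→d10:-→d11:-→d12:-→d13:-→d14:-→d15:-→d16:-→d17:-→d18:-→d19:-→d20:-→d21:-→d22:-→d23:-→d24:-→d25:-→d26:-→d27:-→d28:H0  best=H0
  ? 50.150.202.113  path d0:-→d1:-→d2:-→d3:-→d4:-→d5:-→d6:-→d7:-→d8:-→d9:-→d10:-→d11:-→d12:-→d13:-→d14:-→d15:-→d16:-→d17:-→d18:-→d19:-→d20:-→d21:-→d22:-→d23:-→d24:-→d25:-→d26:-→d27:-→d28:H0  best=H0
  add 86.192.0.0/12 -> H1 at depth 12
  - 86.192.0.0/12 clear@12
  ? 159.147.72.8  path d0:-  best=no-route
  ? 50.150.202.112  path d0:-→d1:-→d2:-→d3:-→d4:-→d5:-→d6:-→d7:-→d8:-→d9:-→d10:-→d11:-→d12:-→d13:-→d14:-→d15:-→d16:-→d17:-→d18:-→d19:-→d20:-→d21:-→d22:-→d23:-→d24:-→d25:-→d26:-→d27:-→d28:H0  best=H0
  ? 50.150.202.115  path d0:-→d1:-→d2:-→d3:-→d4:-→d5:-→d6:-→d7:-→d8:-→d9:-→d10:-→d11:-→d12:-→d13:-→d14:-→d15:-→d16:-→d17:-→d18:-→d19:-→d20:-→d21:-→d22:-→d23:-→d24:-→d25:-→d26:-→d27:-→d28:H0  best=H0
  ? 50.150.202.112  path d0:-→d1:-→d2:-→d3:-→d4:-→d5:-→d6:-→d7:-→d8:-→d9:-→d10:-→d11:-→d12:-→d13:-→d14:-→d15:-→d16:-→d17:-→d18:-→d19:-→d20:-→d21:-→d22:-→d23:-→d24:-→d25:-→d26:-→d27:-→d28:H0  best=H0
  ? 50.150.202.114  path d0:-→d1:-→d2:-→d3:-→d4:-→d5:-→d6:-→d7:-→d8:-→d9:-→d10:-→d11:-→d12:-→d13:-→d14:-→d15:-→d16:-→d17:-→d18:-→d19:-→d20:-→d21:-→d22:-→d23:-→d24:-→d25:-→d26:-→d27:-→d28:H0  best=H0
  add 50.150.202.112/28 -> H0 at depth 28
  add 0.0.0.0/0 -> H2 at depth 0
  ? 50.150.202.120  path d0:H2→d1:-→d2:-→d3:-→d4:-→d5:-→d6:-→d7:-→d8:-→d9:-→d10:-→d11:-→d12:-→d13:-→d14:-→d15:-→d16:-→d17:-→d18:-→d19:-→d20:-→d21:-→d22:-→d23:-→d24:-→d25:-→d26:-→d27:-→d28:H0  best=H0
  add 50.150.0.0/16 -> H1 at depth 16
  ? 50.150.202.125  path d0:H2→d1:-→d2:-→d3:-→d4:-→d5:-→d6:-→d7:-→d8:-→d9:-→d10:-→d11:-→d12:-→d13:-→d14:-→d15:-→d16:H1→d17:-→d18:-→d19:-→d20:-→d21:-→d22:-→d23:-→d24:-→d25:-→d26:-→d27:-→d28:H0  best=H0
  ? 50.150.202.117  path d0:H2→d1:-→d2:-→d3:-→d4:-→d5:-→d6:-→d7:-→d8:-→d9:-→d10:-→d11:-→d12:-→d13:-→d14:-→d15:-→d16:H1→d17:-→d18:-→d19:-→d20:-→d21:-→d22:-→d23:-→d24:-→d25:-→d26:-→d27:-→d28:H0  best=H0
  add 178.145.0.0/16 -> H2 at depth 16
  add 86.200.128.0/22 -> H1 at depth 22
  add 132.155.224.0/21 -> H1 at depth 21
  - 50.150.0.0/16 clear@16
  add 132.144.0.0/12 -> H1 at depth 12
  add 0.0.0.0/2 -> H0 at depth 2
  ? 132.155.228.66  path d0:H2→d1:-→d2:-→d3:-→d4:-→d5:-→d6:-→d7:-→d8:-→d9:-→d10:-→d11:-→d12:H1→d13:-→d14:-→d15:-→d16:-→d17:-→d18:-→d19:-→d20:-→d21:H1  best=H1
  ? 178.145.0.6  path d0:H2→d1:-→d2:-→d3:-→d4:-→d5:-→d6:-→d7:-→d8:-→d9:-→d10:-→d11:-→d12:-→d13:-→d14:-→d15:-→d16:H2  best=H2
  ? 50.150.202.123  path d0:H2→d1:-→d2:H0→d3:-→d4:-→d5:-→d6:-→d7:-→d8:-→d9:-→d10:-→d11:-→d12:-→d13:-→d14:-→d15:-→d16:-→d17:-→d18:-→d19:-→d20:-→d21:-→d22:-→d23:-→d24:-→d25:-→d26:-→d27:-→d28:H0  best=H0
  ? 14.181.164.164  path d0:H2→d1:-→d2:H0  best=H0
  ? 132.144.0.1  path d0:H2→d1:-→d2:-→d3:-→d4:-→d5:-→d6:-→d7:-→d8:-→d9:-→d10:-→d11:-→d12:H1  best=H1
  add 0.0.0.0/0 -> H1 at depth 0
  add 0.0.0.0/0 -> H1 at depth 0
  ? 86.200.128.1  path d0:H1→d1:-→d2:-→d3:-→d4:-→d5:-→d6:-→d7:-→d8:-→d9:-→d10:-→d11:-→d12:-→d13:-→d14:-→d15:-→d16:-→d17:-→d18:-→d19:-→d20:-→d21:-→d22:H1  best=H1

== LOOKUPS ==
["H0","H0","H0","no-route","H0","H0","H0","H0","H0","H0","H0","H1","H2","H0","H0","H1","H1"]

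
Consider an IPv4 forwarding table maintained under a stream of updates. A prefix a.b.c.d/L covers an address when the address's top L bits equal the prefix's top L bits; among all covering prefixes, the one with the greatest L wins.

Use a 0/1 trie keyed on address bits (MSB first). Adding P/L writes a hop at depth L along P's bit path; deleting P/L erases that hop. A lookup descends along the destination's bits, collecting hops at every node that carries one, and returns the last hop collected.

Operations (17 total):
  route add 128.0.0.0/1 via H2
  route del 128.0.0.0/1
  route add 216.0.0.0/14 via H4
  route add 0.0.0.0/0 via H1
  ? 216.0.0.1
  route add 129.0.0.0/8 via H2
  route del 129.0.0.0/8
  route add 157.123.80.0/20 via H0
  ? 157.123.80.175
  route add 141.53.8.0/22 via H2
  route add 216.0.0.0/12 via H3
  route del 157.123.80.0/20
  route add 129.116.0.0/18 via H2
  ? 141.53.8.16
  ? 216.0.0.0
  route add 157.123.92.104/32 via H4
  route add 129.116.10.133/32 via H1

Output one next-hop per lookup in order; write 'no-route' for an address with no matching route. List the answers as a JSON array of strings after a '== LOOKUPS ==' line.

Apply in order:
  add 128.0.0.0/1 -> H2 at depth 1
  del 128.0.0.0/1 (clear depth 1)
  add 216.0.0.0/14 -> H4 at depth 14
  add 0.0.0.0/0 -> H1 at depth 0
  ? 216.0.0.1  path d0:H1→d1:-→d2:-→d3:-→d4:-→d5:-→d6:-→d7:-→d8:-→d9:-→d10:-→d11:-→d12:-→d13:-→d14:H4  best=H4
  add 129.0.0.0/8 -> H2 at depth 8
  del 129.0.0.0/8 (clear depth 8)
  add 157.123.80.0/20 -> H0 at depth 20
  ? 157.123.80.175  path d0:H1→d1:-→d2:-→d3:-→d4:-→d5:-→d6:-→d7:-→d8:-→d9:-→d10:-→d11:-→d12:-→d13:-→d14:-→d15:-→d16:-→d17:-→d18:-→d19:-→d20:H0  best=H0
  add 141.53.8.0/22 -> H2 at depth 22
  add 216.0.0.0/12 -> H3 at depth 12
  del 157.123.80.0/20 (clear depth 20)
  add 129.116.0.0/18 -> H2 at depth 18
  ? 141.53.8.16  path d0:H1→d1:-→d2:-→d3:-→d4:-→d5:-→d6:-→d7:-→d8:-→d9:-→d10:-→d11:-→d12:-→d13:-→d14:-→d15:-→d16:-→d17:-→d18:-→d19:-→d20:-→d21:-→d22:H2  best=H2
  ? 216.0.0.0  path d0:H1→d1:-→d2:-→d3:-→d4:-→d5:-→d6:-→d7:-→d8:-→d9:-→d10:-→d11:-→d12:H3→d13:-→d14:H4  best=H4
  add 157.123.92.104/32 -> H4 at depth 32
  add 129.116.10.133/32 -> H1 at depth 32

== LOOKUPS ==
["H4","H0","H2","H4"]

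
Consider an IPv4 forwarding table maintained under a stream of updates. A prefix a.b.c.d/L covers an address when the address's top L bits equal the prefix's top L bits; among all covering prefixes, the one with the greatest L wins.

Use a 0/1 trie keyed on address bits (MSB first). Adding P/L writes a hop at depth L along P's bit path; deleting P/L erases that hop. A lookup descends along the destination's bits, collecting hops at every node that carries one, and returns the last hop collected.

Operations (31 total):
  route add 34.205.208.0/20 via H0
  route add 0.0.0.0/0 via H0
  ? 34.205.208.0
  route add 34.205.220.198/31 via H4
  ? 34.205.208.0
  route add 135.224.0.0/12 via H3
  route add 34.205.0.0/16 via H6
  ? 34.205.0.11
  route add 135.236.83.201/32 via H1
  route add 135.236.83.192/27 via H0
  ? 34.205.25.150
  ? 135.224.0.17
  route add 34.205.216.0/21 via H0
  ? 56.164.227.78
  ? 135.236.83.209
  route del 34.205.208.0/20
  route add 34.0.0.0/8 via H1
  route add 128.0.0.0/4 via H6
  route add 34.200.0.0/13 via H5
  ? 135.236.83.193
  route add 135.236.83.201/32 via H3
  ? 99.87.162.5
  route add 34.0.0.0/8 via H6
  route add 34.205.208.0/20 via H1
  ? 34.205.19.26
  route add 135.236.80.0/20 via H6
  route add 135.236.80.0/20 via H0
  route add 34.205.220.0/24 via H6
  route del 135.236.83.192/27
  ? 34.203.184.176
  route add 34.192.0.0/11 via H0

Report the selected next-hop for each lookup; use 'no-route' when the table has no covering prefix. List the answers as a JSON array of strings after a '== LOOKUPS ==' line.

Apply in order:
  + 34.205.208.0/20 (H0) depth=20
  + 0.0.0.0/0 (H0) depth=0
  ? 34.205.208.0  path d0:H0→d1:-→d2:-→d3:-→d4:-→d5:-→d6:-→d7:-→d8:-→d9:-→d10:-→d11:-→d12:-→d13:-→d14:-→d15:-→d16:-→d17:-→d18:-→d19:-→d20:H0  best=H0
  + 34.205.220.198/31 (H4) depth=31
  ? 34.205.208.0  path d0:H0→d1:-→d2:-→d3:-→d4:-→d5:-→d6:-→d7:-→d8:-→d9:-→d10:-→d11:-→d12:-→d13:-→d14:-→d15:-→d16:-→d17:-→d18:-→d19:-→d20:H0  best=H0
  + 135.224.0.0/12 (H3) depth=12
  + 34.205.0.0/16 (H6) depth=16
  ? 34.205.0.11  path d0:H0→d1:-→d2:-→d3:-→d4:-→d5:-→d6:-→d7:-→d8:-→d9:-→d10:-→d11:-→d12:-→d13:-→d14:-→d15:-→d16:H6  best=H6
  + 135.236.83.201/32 (H1) depth=32
  + 135.236.83.192/27 (H0) depth=27
  ? 34.205.25.150  path d0:H0→d1:-→d2:-→d3:-→d4:-→d5:-→d6:-→d7:-→d8:-→d9:-→d10:-→d11:-→d12:-→d13:-→d14:-→d15:-→d16:H6  best=H6
  ? 135.224.0.17  path d0:H0→d1:-→d2:-→d3:-→d4:-→d5:-→d6:-→d7:-→d8:-→d9:-→d10:-→d11:-→d12:H3  best=H3
  + 34.205.216.0/21 (H0) depth=21
  ? 56.164.227.78  path d0:H0→d1:-→d2:-→d3:-  best=H0
  ? 135.236.83.209  path d0:H0→d1:-→d2:-→d3:-→d4:-→d5:-→d6:-→d7:-→d8:-→d9:-→d10:-→d11:-→d12:H3→d13:-→d14:-→d15:-→d16:-→d17:-→d18:-→d19:-→d20:-→d21:-→d22:-→d23:-→d24:-→d25:-→d26:-→d27:H0  best=H0
  - 34.205.208.0/20 clear@20
  + 34.0.0.0/8 (H1) depth=8
  + 128.0.0.0/4 (H6) depth=4
  + 34.200.0.0/13 (H5) depth=13
  ? 135.236.83.193  path d0:H0→d1:-→d2:-→d3:-→d4:H6→d5:-→d6:-→d7:-→d8:-→d9:-→d10:-→d11:-→d12:H3→d13:-→d14:-→d15:-→d16:-→d17:-→d18:-→d19:-→d20:-→d21:-→d22:-→d23:-→d24:-→d25:-→d26:-→d27:H0→d28:-  best=H0
  + 135.236.83.201/32 (H3) depth=32
  ? 99.87.162.5  path d0:H0→d1:-  best=H0
  + 34.0.0.0/8 (H6) depth=8
  + 34.205.208.0/20 (H1) depth=20
  ? 34.205.19.26  path d0:H0→d1:-→d2:-→d3:-→d4:-→d5:-→d6:-→d7:-→d8:H6→d9:-→d10:-→d11:-→d12:-→d13:H5→d14:-→d15:-→d16:H6  best=H6
  + 135.236.80.0/20 (H6) depth=20
  + 135.236.80.0/20 (H0) depth=20
  + 34.205.220.0/24 (H6) depth=24
  - 135.236.83.192/27 clear@27
  ? 34.203.184.176  path d0:H0→d1:-→d2:-→d3:-→d4:-→d5:-→d6:-→d7:-→d8:H6→d9:-→d10:-→d11:-→d12:-→d13:H5  best=H5
  + 34.192.0.0/11 (H0) depth=11

== LOOKUPS ==
["H0","H0","H6","H6","H3","H0","H0","H0","H0","H6","H5"]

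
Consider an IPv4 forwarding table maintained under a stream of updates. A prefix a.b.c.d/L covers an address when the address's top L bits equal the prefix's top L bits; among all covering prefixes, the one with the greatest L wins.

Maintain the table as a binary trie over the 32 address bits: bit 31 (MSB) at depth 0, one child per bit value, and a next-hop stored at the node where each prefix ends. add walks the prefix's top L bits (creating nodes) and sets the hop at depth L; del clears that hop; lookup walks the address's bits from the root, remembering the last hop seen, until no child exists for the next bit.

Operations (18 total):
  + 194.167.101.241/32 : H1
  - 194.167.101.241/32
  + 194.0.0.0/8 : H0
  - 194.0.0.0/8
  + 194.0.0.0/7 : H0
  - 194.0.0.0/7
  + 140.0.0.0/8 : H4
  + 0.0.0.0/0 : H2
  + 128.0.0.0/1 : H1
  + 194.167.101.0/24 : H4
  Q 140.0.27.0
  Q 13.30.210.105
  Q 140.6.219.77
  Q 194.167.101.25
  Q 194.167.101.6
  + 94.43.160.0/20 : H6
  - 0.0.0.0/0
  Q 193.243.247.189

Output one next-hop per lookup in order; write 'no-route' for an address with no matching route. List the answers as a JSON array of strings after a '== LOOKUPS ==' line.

Apply in order:
  + 194.167.101.241/32 (H1) depth=32
  del 194.167.101.241/32 (clear depth 32)
  + 194.0.0.0/8 (H0) depth=8
  del 194.0.0.0/8 (clear depth 8)
  + 194.0.0.0/7 (H0) depth=7
  del 194.0.0.0/7 (clear depth 7)
  + 140.0.0.0/8 (H4) depth=8
  + 0.0.0.0/0 (H2) depth=0
  + 128.0.0.0/1 (H1) depth=1
  + 194.167.101.0/24 (H4) depth=24
  lookup 140.0.27.0: bits 10001100 walk d0:H2→d1:H1→d2:-→d3:-→d4:-→d5:-→d6:-→d7:-→d8:H4 -> H4
  lookup 13.30.210.105: bits ε walk d0:H2 -> H2
  lookup 140.6.219.77: bits 10001100 walk d0:H2→d1:H1→d2:-→d3:-→d4:-→d5:-→d6:-→d7:-→d8:H4 -> H4
  lookup 194.167.101.25: bits 110000101010011101100101 walk d0:H2→d1:H1→d2:-→d3:-→d4:-→d5:-→d6:-→d7:-→d8:-→d9:-→d10:-→d11:-→d12:-→d13:-→d14:-→d15:-→d16:-→d17:-→d18:-→d19:-→d20:-→d21:-→d22:-→d23:-→d24:H4 -> H4
  lookup 194.167.101.6: bits 110000101010011101100101 walk d0:H2→d1:H1→d2:-→d3:-→d4:-→d5:-→d6:-→d7:-→d8:-→d9:-→d10:-→d11:-→d12:-→d13:-→d14:-→d15:-→d16:-→d17:-→d18:-→d19:-→d20:-→d21:-→d22:-→d23:-→d24:H4 -> H4
  + 94.43.160.0/20 (H6) depth=20
  del 0.0.0.0/0 (clear depth 0)
  lookup 193.243.247.189: bits 110000 walk d0:-→d1:H1→d2:-→d3:-→d4:-→d5:-→d6:- -> H1

== LOOKUPS ==
["H4","H2","H4","H4","H4","H1"]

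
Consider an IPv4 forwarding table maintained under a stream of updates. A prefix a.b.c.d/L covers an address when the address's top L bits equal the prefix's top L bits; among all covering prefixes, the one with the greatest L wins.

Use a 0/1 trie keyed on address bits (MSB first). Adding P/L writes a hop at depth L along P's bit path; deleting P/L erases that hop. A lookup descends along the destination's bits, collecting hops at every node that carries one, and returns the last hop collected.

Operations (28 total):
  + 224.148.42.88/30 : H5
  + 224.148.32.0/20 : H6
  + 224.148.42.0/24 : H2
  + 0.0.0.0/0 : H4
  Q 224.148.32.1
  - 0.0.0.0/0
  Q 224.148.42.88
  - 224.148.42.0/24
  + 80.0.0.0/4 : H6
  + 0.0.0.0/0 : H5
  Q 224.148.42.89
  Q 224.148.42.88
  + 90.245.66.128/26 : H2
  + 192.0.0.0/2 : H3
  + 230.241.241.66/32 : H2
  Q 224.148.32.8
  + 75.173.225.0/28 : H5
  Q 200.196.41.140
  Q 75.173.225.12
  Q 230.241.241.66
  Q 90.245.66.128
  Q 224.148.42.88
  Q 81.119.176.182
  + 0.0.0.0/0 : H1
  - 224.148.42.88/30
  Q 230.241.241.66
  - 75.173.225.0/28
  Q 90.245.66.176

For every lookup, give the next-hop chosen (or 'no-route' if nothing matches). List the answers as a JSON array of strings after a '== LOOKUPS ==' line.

Trace:
  add 224.148.42.88/30 -> H5 at depth 30
  add 224.148.32.0/20 -> H6 at depth 20
  add 224.148.42.0/24 -> H2 at depth 24
  add 0.0.0.0/0 -> H4 at depth 0
  lookup 224.148.32.1: bits 11100000100101000010 walk d0:H4→d1:-→d2:-→d3:-→d4:-→d5:-→d6:-→d7:-→d8:-→d9:-→d10:-→d11:-→d12:-→d13:-→d14:-→d15:-→d16:-→d17:-→d18:-→d19:-→d20:H6 -> H6
  - 0.0.0.0/0 clear@0
  lookup 224.148.42.88: bits 111000001001010000101010010110 walk d0:-→d1:-→d2:-→d3:-→d4:-→d5:-→d6:-→d7:-→d8:-→d9:-→d10:-→d11:-→d12:-→d13:-→d14:-→d15:-→d16:-→d17:-→d18:-→d19:-→d20:H6→d21:-→d22:-→d23:-→d24:H2→d25:-→d26:-→d27:-→d28:-→d29:-→d30:H5 -> H5
  - 224.148.42.0/24 clear@24
  add 80.0.0.0/4 -> H6 at depth 4
  add 0.0.0.0/0 -> H5 at depth 0
  lookup 224.148.42.89: bits 111000001001010000101010010110 walk d0:H5→d1:-→d2:-→d3:-→d4:-→d5:-→d6:-→d7:-→d8:-→d9:-→d10:-→d11:-→d12:-→d13:-→d14:-→d15:-→d16:-→d17:-→d18:-→d19:-→d20:H6→d21:-→d22:-→d23:-→d24:-→d25:-→d26:-→d27:-→d28:-→d29:-→d30:H5 -> H5
  lookup 224.148.42.88: bits 111000001001010000101010010110 walk d0:H5→d1:-→d2:-→d3:-→d4:-→d5:-→d6:-→d7:-→d8:-→d9:-→d10:-→d11:-→d12:-→d13:-→d14:-→d15:-→d16:-→d17:-→d18:-→d19:-→d20:H6→d21:-→d22:-→d23:-→d24:-→d25:-→d26:-→d27:-→d28:-→d29:-→d30:H5 -> H5
  add 90.245.66.128/26 -> H2 at depth 26
  add 192.0.0.0/2 -> H3 at depth 2
  add 230.241.241.66/32 -> H2 at depth 32
  lookup 224.148.32.8: bits 11100000100101000010 walk d0:H5→d1:-→d2:H3→d3:-→d4:-→d5:-→d6:-→d7:-→d8:-→d9:-→d10:-→d11:-→d12:-→d13:-→d14:-→d15:-→d16:-→d17:-→d18:-→d19:-→d20:H6 -> H6
  add 75.173.225.0/28 -> H5 at depth 28
  lookup 200.196.41.140: bits 11 walk d0:H5→d1:-→d2:H3 -> H3
  lookup 75.173.225.12: bits 0100101110101101111000010000 walk d0:H5→d1:-→d2:-→d3:-→d4:-→d5:-→d6:-→d7:-→d8:-→d9:-→d10:-→d11:-→d12:-→d13:-→d14:-→d15:-→d16:-→d17:-→d18:-→d19:-→d20:-→d21:-→d22:-→d23:-→d24:-→d25:-→d26:-→d27:-→d28:H5 -> H5
  lookup 230.241.241.66: bits 11100110111100011111000101000010 walk d0:H5→d1:-→d2:H3→d3:-→d4:-→d5:-→d6:-→d7:-→d8:-→d9:-→d10:-→d11:-→d12:-→d13:-→d14:-→d15:-→d16:-→d17:-→d18:-→d19:-→d20:-→d21:-→d22:-→d23:-→d24:-→d25:-→d26:-→d27:-→d28:-→d29:-→d30:-→d31:-→d32:H2 -> H2
  lookup 90.245.66.128: bits 01011010111101010100001010 walk d0:H5→d1:-→d2:-→d3:-→d4:H6→d5:-→d6:-→d7:-→d8:-→d9:-→d10:-→d11:-→d12:-→d13:-→d14:-→d15:-→d16:-→d17:-→d18:-→d19:-→d20:-→d21:-→d22:-→d23:-→d24:-→d25:-→d26:H2 -> H2
  lookup 224.148.42.88: bits 111000001001010000101010010110 walk d0:H5→d1:-→d2:H3→d3:-→d4:-→d5:-→d6:-→d7:-→d8:-→d9:-→d10:-→d11:-→d12:-→d13:-→d14:-→d15:-→d16:-→d17:-→d18:-→d19:-→d20:H6→d21:-→d22:-→d23:-→d24:-→d25:-→d26:-→d27:-→d28:-→d29:-→d30:H5 -> H5
  lookup 81.119.176.182: bits 0101 walk d0:H5→d1:-→d2:-→d3:-→d4:H6 -> H6
  add 0.0.0.0/0 -> H1 at depth 0
  - 224.148.42.88/30 clear@30
  lookup 230.241.241.66: bits 11100110111100011111000101000010 walk d0:H1→d1:-→d2:H3→d3:-→d4:-→d5:-→d6:-→d7:-→d8:-→d9:-→d10:-→d11:-→d12:-→d13:-→d14:-→d15:-→d16:-→d17:-→d18:-→d19:-→d20:-→d21:-→d22:-→d23:-→d24:-→d25:-→d26:-→d27:-→d28:-→d29:-→d30:-→d31:-→d32:H2 -> H2
  - 75.173.225.0/28 clear@28
  lookup 90.245.66.176: bits 01011010111101010100001010 walk d0:H1→d1:-→d2:-→d3:-→d4:H6→d5:-→d6:-→d7:-→d8:-→d9:-→d10:-→d11:-→d12:-→d13:-→d14:-→d15:-→d16:-→d17:-→d18:-→d19:-→d20:-→d21:-→d22:-→d23:-→d24:-→d25:-→d26:H2 -> H2

== LOOKUPS ==
["H6","H5","H5","H5","H6","H3","H5","H2","H2","H5","H6","H2","H2"]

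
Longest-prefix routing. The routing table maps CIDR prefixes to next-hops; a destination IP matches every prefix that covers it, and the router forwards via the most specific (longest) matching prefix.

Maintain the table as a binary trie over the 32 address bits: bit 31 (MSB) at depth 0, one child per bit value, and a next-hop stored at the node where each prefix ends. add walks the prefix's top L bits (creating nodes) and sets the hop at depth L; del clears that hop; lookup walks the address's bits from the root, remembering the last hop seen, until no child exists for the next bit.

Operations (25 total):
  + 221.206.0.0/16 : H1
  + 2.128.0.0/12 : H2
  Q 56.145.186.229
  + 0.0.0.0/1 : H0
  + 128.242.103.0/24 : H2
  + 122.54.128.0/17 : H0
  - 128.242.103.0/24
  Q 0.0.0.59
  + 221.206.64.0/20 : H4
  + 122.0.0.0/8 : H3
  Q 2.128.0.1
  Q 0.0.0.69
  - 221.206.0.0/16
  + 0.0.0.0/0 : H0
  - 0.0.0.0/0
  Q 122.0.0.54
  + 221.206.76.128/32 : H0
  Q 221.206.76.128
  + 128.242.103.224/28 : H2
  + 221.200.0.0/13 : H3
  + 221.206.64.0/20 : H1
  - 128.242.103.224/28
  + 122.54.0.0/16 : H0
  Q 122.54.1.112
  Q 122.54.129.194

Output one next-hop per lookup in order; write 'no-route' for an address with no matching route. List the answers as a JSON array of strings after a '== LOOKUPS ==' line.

Process each operation:
  + 221.206.0.0/16 (H1) depth=16
  + 2.128.0.0/12 (H2) depth=12
  lookup 56.145.186.229: bits 00 walk d0:-→d1:-→d2:- -> no-route
  + 0.0.0.0/1 (H0) depth=1
  + 128.242.103.0/24 (H2) depth=24
  + 122.54.128.0/17 (H0) depth=17
  del 128.242.103.0/24 (clear depth 24)
  lookup 0.0.0.59: bits 000000 walk d0:-→d1:H0→d2:-→d3:-→d4:-→d5:-→d6:- -> H0
  + 221.206.64.0/20 (H4) depth=20
  + 122.0.0.0/8 (H3) depth=8
  lookup 2.128.0.1: bits 000000101000 walk d0:-→d1:H0→d2:-→d3:-→d4:-→d5:-→d6:-→d7:-→d8:-→d9:-→d10:-→d11:-→d12:H2 -> H2
  lookup 0.0.0.69: bits 000000 walk d0:-→d1:H0→d2:-→d3:-→d4:-→d5:-→d6:- -> H0
  del 221.206.0.0/16 (clear depth 16)
  + 0.0.0.0/0 (H0) depth=0
  del 0.0.0.0/0 (clear depth 0)
  lookup 122.0.0.54: bits 0111101000 walk d0:-→d1:H0→d2:-→d3:-→d4:-→d5:-→d6:-→d7:-→d8:H3→d9:-→d10:- -> H3
  + 221.206.76.128/32 (H0) depth=32
  lookup 221.206.76.128: bits 11011101110011100100110010000000 walk d0:-→d1:-→d2:-→d3:-→d4:-→d5:-→d6:-→d7:-→d8:-→d9:-→d10:-→d11:-→d12:-→d13:-→d14:-→d15:-→d16:-→d17:-→d18:-→d19:-→d20:H4→d21:-→d22:-→d23:-→d24:-→d25:-→d26:-→d27:-→d28:-→d29:-→d30:-→d31:-→d32:H0 -> H0
  + 128.242.103.224/28 (H2) depth=28
  + 221.200.0.0/13 (H3) depth=13
  + 221.206.64.0/20 (H1) depth=20
  del 128.242.103.224/28 (clear depth 28)
  + 122.54.0.0/16 (H0) depth=16
  lookup 122.54.1.112: bits 0111101000110110 walk d0:-→d1:H0→d2:-→d3:-→d4:-→d5:-→d6:-→d7:-→d8:H3→d9:-→d10:-→d11:-→d12:-→d13:-→d14:-→d15:-→d16:H0 -> H0
  lookup 122.54.129.194: bits 01111010001101101 walk d0:-→d1:H0→d2:-→d3:-→d4:-→d5:-→d6:-→d7:-→d8:H3→d9:-→d10:-→d11:-→d12:-→d13:-→d14:-→d15:-→d16:H0→d17:H0 -> H0

== LOOKUPS ==
["no-route","H0","H2","H0","H3","H0","H0","H0"]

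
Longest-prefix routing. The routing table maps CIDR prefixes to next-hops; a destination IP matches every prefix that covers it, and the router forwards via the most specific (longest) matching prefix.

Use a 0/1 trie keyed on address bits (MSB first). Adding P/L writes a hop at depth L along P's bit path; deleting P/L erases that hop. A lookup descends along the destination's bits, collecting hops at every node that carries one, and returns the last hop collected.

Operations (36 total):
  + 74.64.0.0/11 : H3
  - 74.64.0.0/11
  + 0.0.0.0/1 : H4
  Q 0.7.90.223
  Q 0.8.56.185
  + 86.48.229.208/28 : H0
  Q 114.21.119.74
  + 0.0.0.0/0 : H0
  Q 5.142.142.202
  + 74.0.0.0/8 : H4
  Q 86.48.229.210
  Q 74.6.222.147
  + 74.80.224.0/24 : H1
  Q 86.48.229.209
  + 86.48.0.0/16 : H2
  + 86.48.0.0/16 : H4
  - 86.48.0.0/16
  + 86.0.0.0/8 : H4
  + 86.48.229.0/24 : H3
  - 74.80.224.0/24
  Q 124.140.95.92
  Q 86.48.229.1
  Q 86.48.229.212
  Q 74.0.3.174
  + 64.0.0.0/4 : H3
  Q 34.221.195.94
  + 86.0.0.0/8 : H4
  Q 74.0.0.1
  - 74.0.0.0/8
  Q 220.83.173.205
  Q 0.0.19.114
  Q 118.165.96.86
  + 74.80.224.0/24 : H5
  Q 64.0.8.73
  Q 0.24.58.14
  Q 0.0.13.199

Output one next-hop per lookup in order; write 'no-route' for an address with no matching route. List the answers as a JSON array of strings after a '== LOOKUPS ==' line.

Apply in order:
  + 74.64.0.0/11 (H3) depth=11
  del 74.64.0.0/11 (clear depth 11)
  + 0.0.0.0/1 (H4) depth=1
  ? 0.7.90.223  path d0:-→d1:H4  best=H4
  ? 0.8.56.185  path d0:-→d1:H4  best=H4
  + 86.48.229.208/28 (H0) depth=28
  ? 114.21.119.74  path d0:-→d1:H4→d2:-  best=H4
  + 0.0.0.0/0 (H0) depth=0
  ? 5.142.142.202  path d0:H0→d1:H4  best=H4
  + 74.0.0.0/8 (H4) depth=8
  ? 86.48.229.210  path d0:H0→d1:H4→d2:-→d3:-→d4:-→d5:-→d6:-→d7:-→d8:-→d9:-→d10:-→d11:-→d12:-→d13:-→d14:-→d15:-→d16:-→d17:-→d18:-→d19:-→d20:-→d21:-→d22:-→d23:-→d24:-→d25:-→d26:-→d27:-→d28:H0  best=H0
  ? 74.6.222.147  path d0:H0→d1:H4→d2:-→d3:-→d4:-→d5:-→d6:-→d7:-→d8:H4→d9:-  best=H4
  + 74.80.224.0/24 (H1) depth=24
  ? 86.48.229.209  path d0:H0→d1:H4→d2:-→d3:-→d4:-→d5:-→d6:-→d7:-→d8:-→d9:-→d10:-→d11:-→d12:-→d13:-→d14:-→d15:-→d16:-→d17:-→d18:-→d19:-→d20:-→d21:-→d22:-→d23:-→d24:-→d25:-→d26:-→d27:-→d28:H0  best=H0
  + 86.48.0.0/16 (H2) depth=16
  + 86.48.0.0/16 (H4) depth=16
  del 86.48.0.0/16 (clear depth 16)
  + 86.0.0.0/8 (H4) depth=8
  + 86.48.229.0/24 (H3) depth=24
  del 74.80.224.0/24 (clear depth 24)
  ? 124.140.95.92  path d0:H0→d1:H4→d2:-  best=H4
  ? 86.48.229.1  path d0:H0→d1:H4→d2:-→d3:-→d4:-→d5:-→d6:-→d7:-→d8:H4→d9:-→d10:-→d11:-→d12:-→d13:-→d14:-→d15:-→d16:-→d17:-→d18:-→d19:-→d20:-→d21:-→d22:-→d23:-→d24:H3  best=H3
  ? 86.48.229.212  path d0:H0→d1:H4→d2:-→d3:-→d4:-→d5:-→d6:-→d7:-→d8:H4→d9:-→d10:-→d11:-→d12:-→d13:-→d14:-→d15:-→d16:-→d17:-→d18:-→d19:-→d20:-→d21:-→d22:-→d23:-→d24:H3→d25:-→d26:-→d27:-→d28:H0  best=H0
  ? 74.0.3.174  path d0:H0→d1:H4→d2:-→d3:-→d4:-→d5:-→d6:-→d7:-→d8:H4→d9:-  best=H4
  + 64.0.0.0/4 (H3) depth=4
  ? 34.221.195.94  path d0:H0→d1:H4  best=H4
  + 86.0.0.0/8 (H4) depth=8
  ? 74.0.0.1  path d0:H0→d1:H4→d2:-→d3:-→d4:H3→d5:-→d6:-→d7:-→d8:H4→d9:-  best=H4
  del 74.0.0.0/8 (clear depth 8)
  ? 220.83.173.205  path d0:H0  best=H0
  ? 0.0.19.114  path d0:H0→d1:H4  best=H4
  ? 118.165.96.86  path d0:H0→d1:H4→d2:-  best=H4
  + 74.80.224.0/24 (H5) depth=24
  ? 64.0.8.73  path d0:H0→d1:H4→d2:-→d3:-→d4:H3  best=H3
  ? 0.24.58.14  path d0:H0→d1:H4  best=H4
  ? 0.0.13.199  path d0:H0→d1:H4  best=H4

== LOOKUPS ==
["H4","H4","H4","H4","H0","H4","H0","H4","H3","H0","H4","H4","H4","H0","H4","H4","H3","H4","H4"]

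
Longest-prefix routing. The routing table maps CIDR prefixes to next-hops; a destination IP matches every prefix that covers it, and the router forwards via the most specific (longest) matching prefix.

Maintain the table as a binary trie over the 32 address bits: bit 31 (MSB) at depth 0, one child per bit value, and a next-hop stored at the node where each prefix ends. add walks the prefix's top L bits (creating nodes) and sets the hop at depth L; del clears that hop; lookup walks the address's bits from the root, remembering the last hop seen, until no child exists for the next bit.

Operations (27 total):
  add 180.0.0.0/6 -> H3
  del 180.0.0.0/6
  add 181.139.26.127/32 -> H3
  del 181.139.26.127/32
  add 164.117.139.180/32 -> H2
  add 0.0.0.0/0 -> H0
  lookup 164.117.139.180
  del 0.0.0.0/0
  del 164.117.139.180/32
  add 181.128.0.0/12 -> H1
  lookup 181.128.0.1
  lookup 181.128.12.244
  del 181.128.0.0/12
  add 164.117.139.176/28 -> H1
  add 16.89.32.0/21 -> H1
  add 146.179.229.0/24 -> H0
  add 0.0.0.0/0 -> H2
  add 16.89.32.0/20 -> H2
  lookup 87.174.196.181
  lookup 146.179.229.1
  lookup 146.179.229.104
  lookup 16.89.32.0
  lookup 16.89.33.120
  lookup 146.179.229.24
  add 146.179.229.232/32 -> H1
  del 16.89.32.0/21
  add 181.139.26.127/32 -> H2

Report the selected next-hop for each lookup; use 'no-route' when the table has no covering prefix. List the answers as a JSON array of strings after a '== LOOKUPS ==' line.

Apply in order:
  add 180.0.0.0/6 -> H3 at depth 6
  - 180.0.0.0/6 clear@6
  add 181.139.26.127/32 -> H3 at depth 32
  - 181.139.26.127/32 clear@32
  add 164.117.139.180/32 -> H2 at depth 32
  add 0.0.0.0/0 -> H0 at depth 0
  lookup 164.117.139.180: bits 10100100011101011000101110110100 walk d0:H0→d1:-→d2:-→d3:-→d4:-→d5:-→d6:-→d7:-→d8:-→d9:-→d10:-→d11:-→d12:-→d13:-→d14:-→d15:-→d16:-→d17:-→d18:-→d19:-→d20:-→d21:-→d22:-→d23:-→d24:-→d25:-→d26:-→d27:-→d28:-→d29:-→d30:-→d31:-→d32:H2 -> H2
  - 0.0.0.0/0 clear@0
  - 164.117.139.180/32 clear@32
  add 181.128.0.0/12 -> H1 at depth 12
  lookup 181.128.0.1: bits 101101011000 walk d0:-→d1:-→d2:-→d3:-→d4:-→d5:-→d6:-→d7:-→d8:-→d9:-→d10:-→d11:-→d12:H1 -> H1
  lookup 181.128.12.244: bits 101101011000 walk d0:-→d1:-→d2:-→d3:-→d4:-→d5:-→d6:-→d7:-→d8:-→d9:-→d10:-→d11:-→d12:H1 -> H1
  - 181.128.0.0/12 clear@12
  add 164.117.139.176/28 -> H1 at depth 28
  add 16.89.32.0/21 -> H1 at depth 21
  add 146.179.229.0/24 -> H0 at depth 24
  add 0.0.0.0/0 -> H2 at depth 0
  add 16.89.32.0/20 -> H2 at depth 20
  lookup 87.174.196.181: bits 0 walk d0:H2→d1:- -> H2
  lookup 146.179.229.1: bits 100100101011001111100101 walk d0:H2→d1:-→d2:-→d3:-→d4:-→d5:-→d6:-→d7:-→d8:-→d9:-→d10:-→d11:-→d12:-→d13:-→d14:-→d15:-→d16:-→d17:-→d18:-→d19:-→d20:-→d21:-→d22:-→d23:-→d24:H0 -> H0
  lookup 146.179.229.104: bits 100100101011001111100101 walk d0:H2→d1:-→d2:-→d3:-→d4:-→d5:-→d6:-→d7:-→d8:-→d9:-→d10:-→d11:-→d12:-→d13:-→d14:-→d15:-→d16:-→d17:-→d18:-→d19:-→d20:-→d21:-→d22:-→d23:-→d24:H0 -> H0
  lookup 16.89.32.0: bits 000100000101100100100 walk d0:H2→d1:-→d2:-→d3:-→d4:-→d5:-→d6:-→d7:-→d8:-→d9:-→d10:-→d11:-→d12:-→d13:-→d14:-→d15:-→d16:-→d17:-→d18:-→d19:-→d20:H2→d21:H1 -> H1
  lookup 16.89.33.120: bits 000100000101100100100 walk d0:H2→d1:-→d2:-→d3:-→d4:-→d5:-→d6:-→d7:-→d8:-→d9:-→d10:-→d11:-→d12:-→d13:-→d14:-→d15:-→d16:-→d17:-→d18:-→d19:-→d20:H2→d21:H1 -> H1
  lookup 146.179.229.24: bits 100100101011001111100101 walk d0:H2→d1:-→d2:-→d3:-→d4:-→d5:-→d6:-→d7:-→d8:-→d9:-→d10:-→d11:-→d12:-→d13:-→d14:-→d15:-→d16:-→d17:-→d18:-→d19:-→d20:-→d21:-→d22:-→d23:-→d24:H0 -> H0
  add 146.179.229.232/32 -> H1 at depth 32
  - 16.89.32.0/21 clear@21
  add 181.139.26.127/32 -> H2 at depth 32

== LOOKUPS ==
["H2","H1","H1","H2","H0","H0","H1","H1","H0"]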